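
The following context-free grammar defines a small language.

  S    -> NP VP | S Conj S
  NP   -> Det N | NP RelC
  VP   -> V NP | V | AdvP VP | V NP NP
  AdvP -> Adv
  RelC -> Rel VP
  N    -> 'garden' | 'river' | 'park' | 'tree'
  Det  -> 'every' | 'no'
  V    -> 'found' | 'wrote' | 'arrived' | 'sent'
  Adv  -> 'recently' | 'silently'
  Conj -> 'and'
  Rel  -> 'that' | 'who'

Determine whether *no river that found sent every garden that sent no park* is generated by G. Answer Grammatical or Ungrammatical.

S
  NP
    NP
      Det: no
      N: river
    RelC
      Rel: that
      VP
        V: found
  VP
    V: sent
    NP
      NP
        Det: every
        N: garden
      RelC
        Rel: that
        VP
          V: sent
          NP
            Det: no
            N: park
Every word is introduced by a lexical rule and the phrasal rules combine the resulting categories into a single S.

Grammatical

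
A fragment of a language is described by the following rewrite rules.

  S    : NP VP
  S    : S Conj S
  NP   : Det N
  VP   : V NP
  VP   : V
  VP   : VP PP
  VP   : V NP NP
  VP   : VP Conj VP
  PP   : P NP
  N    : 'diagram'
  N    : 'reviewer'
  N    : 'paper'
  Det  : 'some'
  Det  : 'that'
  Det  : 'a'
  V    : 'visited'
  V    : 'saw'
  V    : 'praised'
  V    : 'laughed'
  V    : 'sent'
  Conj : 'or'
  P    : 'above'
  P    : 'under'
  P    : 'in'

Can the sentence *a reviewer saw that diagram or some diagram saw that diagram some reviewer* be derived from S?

Grammatical

S
  S
    NP
      Det: a
      N: reviewer
    VP
      V: saw
      NP
        Det: that
        N: diagram
  Conj: or
  S
    NP
      Det: some
      N: diagram
    VP
      V: saw
      NP
        Det: that
        N: diagram
      NP
        Det: some
        N: reviewer
Each bracket corresponds to one application of a listed rule, so the string is derivable from S.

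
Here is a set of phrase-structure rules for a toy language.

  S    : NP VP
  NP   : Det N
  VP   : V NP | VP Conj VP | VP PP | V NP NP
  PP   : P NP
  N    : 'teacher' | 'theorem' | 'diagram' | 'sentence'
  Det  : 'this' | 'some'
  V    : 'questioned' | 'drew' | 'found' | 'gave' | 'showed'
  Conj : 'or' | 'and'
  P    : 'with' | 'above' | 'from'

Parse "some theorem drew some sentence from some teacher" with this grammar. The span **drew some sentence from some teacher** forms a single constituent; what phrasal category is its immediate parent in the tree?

S

S
  NP
    Det: some
    N: theorem
  VP
    VP
      V: drew
      NP
        Det: some
        N: sentence
    PP
      P: from
      NP
        Det: some
        N: teacher
The span 'drew some sentence from some teacher' is the VP node built by VP → VP PP.
Its mother is the S built by S → NP VP.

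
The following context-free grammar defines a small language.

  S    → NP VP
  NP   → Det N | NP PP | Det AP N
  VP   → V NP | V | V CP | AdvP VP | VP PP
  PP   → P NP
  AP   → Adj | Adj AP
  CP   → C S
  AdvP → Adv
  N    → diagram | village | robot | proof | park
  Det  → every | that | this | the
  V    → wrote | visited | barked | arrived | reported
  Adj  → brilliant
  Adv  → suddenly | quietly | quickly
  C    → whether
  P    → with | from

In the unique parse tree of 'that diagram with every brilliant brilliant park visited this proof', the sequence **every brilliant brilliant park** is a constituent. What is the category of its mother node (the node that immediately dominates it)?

PP

S
  NP
    NP
      Det: that
      N: diagram
    PP
      P: with
      NP
        Det: every
        AP
          Adj: brilliant
          AP
            Adj: brilliant
        N: park
  VP
    V: visited
    NP
      Det: this
      N: proof
The span 'every brilliant brilliant park' is the NP node built by NP → Det AP N.
Its mother is the PP built by PP → P NP.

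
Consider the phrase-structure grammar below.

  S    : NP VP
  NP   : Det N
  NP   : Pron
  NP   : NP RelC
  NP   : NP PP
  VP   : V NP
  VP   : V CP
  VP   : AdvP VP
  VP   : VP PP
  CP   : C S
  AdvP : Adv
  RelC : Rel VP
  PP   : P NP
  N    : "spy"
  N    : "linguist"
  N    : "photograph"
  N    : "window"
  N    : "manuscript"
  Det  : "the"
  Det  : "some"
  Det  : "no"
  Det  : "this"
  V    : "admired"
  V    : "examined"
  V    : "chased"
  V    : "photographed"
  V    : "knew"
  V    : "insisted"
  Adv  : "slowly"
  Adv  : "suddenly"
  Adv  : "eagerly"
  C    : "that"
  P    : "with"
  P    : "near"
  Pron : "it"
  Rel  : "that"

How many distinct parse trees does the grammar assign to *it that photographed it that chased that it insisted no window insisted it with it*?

4

Two of the 4 distinct bracketings:
[S [NP [NP [Pron it]] [RelC [Rel that] [VP [V photographed] [NP [NP [Pron it]] [RelC [Rel that] [VP [V chased] [CP [C that] [S [NP [Pron it]] [VP [V insisted] [NP [Det no] [N window]]]]]]]]]]] [VP [V insisted] [NP [NP [Pron it]] [PP [P with] [NP [Pron it]]]]]]
[S [NP [NP [Pron it]] [RelC [Rel that] [VP [V photographed] [NP [NP [Pron it]] [RelC [Rel that] [VP [V chased] [CP [C that] [S [NP [Pron it]] [VP [V insisted] [NP [Det no] [N window]]]]]]]]]]] [VP [VP [V insisted] [NP [Pron it]]] [PP [P with] [NP [Pron it]]]]]
The difference turns on whether NP → NP PP is used at the relevant span, versus an alternative expansion of NP.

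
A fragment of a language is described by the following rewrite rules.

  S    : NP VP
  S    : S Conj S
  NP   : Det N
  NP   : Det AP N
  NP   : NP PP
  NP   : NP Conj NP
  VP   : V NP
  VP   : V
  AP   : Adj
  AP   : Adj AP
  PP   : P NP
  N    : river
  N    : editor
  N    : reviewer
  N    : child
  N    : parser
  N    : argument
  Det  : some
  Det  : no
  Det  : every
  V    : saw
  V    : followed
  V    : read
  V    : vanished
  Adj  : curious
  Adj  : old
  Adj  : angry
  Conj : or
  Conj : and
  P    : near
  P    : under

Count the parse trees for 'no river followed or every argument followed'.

1

[S [S [NP [Det no] [N river]] [VP [V followed]]] [Conj or] [S [NP [Det every] [N argument]] [VP [V followed]]]]
No rule offers an alternative attachment or grouping for any span, so this is the only derivation.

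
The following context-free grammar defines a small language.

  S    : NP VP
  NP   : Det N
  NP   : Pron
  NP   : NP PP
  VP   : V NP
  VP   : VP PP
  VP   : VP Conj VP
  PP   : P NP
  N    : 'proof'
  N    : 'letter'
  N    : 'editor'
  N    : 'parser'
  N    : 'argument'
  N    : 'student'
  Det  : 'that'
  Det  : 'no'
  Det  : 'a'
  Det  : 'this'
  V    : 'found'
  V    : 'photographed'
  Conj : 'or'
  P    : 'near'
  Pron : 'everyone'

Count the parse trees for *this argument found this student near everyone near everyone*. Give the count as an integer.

5

Two of the 5 distinct bracketings:
[S [NP [Det this] [N argument]] [VP [V found] [NP [NP [Det this] [N student]] [PP [P near] [NP [NP [Pron everyone]] [PP [P near] [NP [Pron everyone]]]]]]]]
[S [NP [Det this] [N argument]] [VP [V found] [NP [NP [NP [Det this] [N student]] [PP [P near] [NP [Pron everyone]]]] [PP [P near] [NP [Pron everyone]]]]]]
The trees differ in how a recursive rule is bracketed over the same span.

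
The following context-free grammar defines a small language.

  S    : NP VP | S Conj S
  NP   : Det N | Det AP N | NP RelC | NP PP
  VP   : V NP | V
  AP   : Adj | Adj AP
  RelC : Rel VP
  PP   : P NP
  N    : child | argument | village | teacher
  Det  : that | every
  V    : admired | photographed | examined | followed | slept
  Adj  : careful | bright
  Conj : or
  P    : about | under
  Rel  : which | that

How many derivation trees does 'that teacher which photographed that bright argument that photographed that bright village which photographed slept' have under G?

Two of the 5 distinct bracketings:
[S [NP [NP [Det that] [N teacher]] [RelC [Rel which] [VP [V photographed] [NP [NP [Det that] [AP [Adj bright]] [N argument]] [RelC [Rel that] [VP [V photographed] [NP [NP [Det that] [AP [Adj bright]] [N village]] [RelC [Rel which] [VP [V photographed]]]]]]]]]] [VP [V slept]]]
[S [NP [NP [Det that] [N teacher]] [RelC [Rel which] [VP [V photographed] [NP [NP [NP [Det that] [AP [Adj bright]] [N argument]] [RelC [Rel that] [VP [V photographed] [NP [Det that] [AP [Adj bright]] [N village]]]]] [RelC [Rel which] [VP [V photographed]]]]]]] [VP [V slept]]]
The trees differ in how a recursive rule is bracketed over the same span.

5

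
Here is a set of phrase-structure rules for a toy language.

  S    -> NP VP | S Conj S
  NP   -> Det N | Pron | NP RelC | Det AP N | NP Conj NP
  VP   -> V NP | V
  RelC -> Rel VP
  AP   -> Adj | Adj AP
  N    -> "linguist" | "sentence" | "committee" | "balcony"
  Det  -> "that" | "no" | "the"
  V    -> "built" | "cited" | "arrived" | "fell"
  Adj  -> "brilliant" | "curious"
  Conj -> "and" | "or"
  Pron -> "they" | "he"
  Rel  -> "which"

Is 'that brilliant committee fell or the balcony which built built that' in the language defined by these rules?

Ungrammatical

For S → NP VP, the only prefix that parses as NP is 'that brilliant committee', but the remainder 'fell or the balcony which built built that' is not a VP under these rules. The alternative S rule S → S Conj S likewise has no satisfying split.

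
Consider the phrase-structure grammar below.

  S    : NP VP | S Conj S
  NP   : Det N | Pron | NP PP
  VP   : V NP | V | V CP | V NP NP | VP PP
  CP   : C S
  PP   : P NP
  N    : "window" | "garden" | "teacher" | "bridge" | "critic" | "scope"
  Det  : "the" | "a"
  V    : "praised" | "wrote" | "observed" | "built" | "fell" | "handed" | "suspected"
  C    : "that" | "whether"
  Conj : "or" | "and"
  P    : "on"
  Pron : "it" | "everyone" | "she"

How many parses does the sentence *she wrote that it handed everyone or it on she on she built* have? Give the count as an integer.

Two of the 4 distinct bracketings:
[S [NP [Pron she]] [VP [V wrote] [CP [C that] [S [S [NP [Pron it]] [VP [V handed] [NP [Pron everyone]]]] [Conj or] [S [NP [NP [Pron it]] [PP [P on] [NP [NP [Pron she]] [PP [P on] [NP [Pron she]]]]]] [VP [V built]]]]]]]
[S [NP [Pron she]] [VP [V wrote] [CP [C that] [S [S [NP [Pron it]] [VP [V handed] [NP [Pron everyone]]]] [Conj or] [S [NP [NP [NP [Pron it]] [PP [P on] [NP [Pron she]]]] [PP [P on] [NP [Pron she]]]] [VP [V built]]]]]]]
The trees differ in how a recursive rule is bracketed over the same span.

4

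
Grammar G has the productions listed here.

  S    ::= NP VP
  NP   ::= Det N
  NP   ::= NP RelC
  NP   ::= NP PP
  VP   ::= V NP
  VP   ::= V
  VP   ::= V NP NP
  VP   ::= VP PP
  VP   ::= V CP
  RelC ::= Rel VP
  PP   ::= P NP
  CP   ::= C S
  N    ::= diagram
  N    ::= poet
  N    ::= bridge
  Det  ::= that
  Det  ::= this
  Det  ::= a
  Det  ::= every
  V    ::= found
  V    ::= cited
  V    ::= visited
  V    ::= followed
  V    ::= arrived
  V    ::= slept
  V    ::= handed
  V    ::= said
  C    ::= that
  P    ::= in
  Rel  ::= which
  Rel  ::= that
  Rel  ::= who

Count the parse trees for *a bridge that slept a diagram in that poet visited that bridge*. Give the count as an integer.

3

Two of the 3 distinct bracketings:
[S [NP [NP [Det a] [N bridge]] [RelC [Rel that] [VP [V slept] [NP [NP [Det a] [N diagram]] [PP [P in] [NP [Det that] [N poet]]]]]]] [VP [V visited] [NP [Det that] [N bridge]]]]
[S [NP [NP [Det a] [N bridge]] [RelC [Rel that] [VP [VP [V slept] [NP [Det a] [N diagram]]] [PP [P in] [NP [Det that] [N poet]]]]]] [VP [V visited] [NP [Det that] [N bridge]]]]
The difference turns on whether NP → NP PP is used at the relevant span, versus an alternative expansion of NP.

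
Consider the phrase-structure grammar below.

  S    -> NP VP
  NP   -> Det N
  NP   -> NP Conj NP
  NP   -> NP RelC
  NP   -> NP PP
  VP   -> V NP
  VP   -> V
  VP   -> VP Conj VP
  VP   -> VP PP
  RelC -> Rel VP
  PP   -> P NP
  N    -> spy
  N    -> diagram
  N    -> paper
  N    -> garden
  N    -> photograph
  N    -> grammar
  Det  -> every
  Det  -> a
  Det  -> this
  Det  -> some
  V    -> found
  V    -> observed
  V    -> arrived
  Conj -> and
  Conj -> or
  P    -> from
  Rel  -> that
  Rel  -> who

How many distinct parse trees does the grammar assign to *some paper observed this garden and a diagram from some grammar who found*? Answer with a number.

Two of the 6 distinct bracketings:
[S [NP [Det some] [N paper]] [VP [V observed] [NP [NP [Det this] [N garden]] [Conj and] [NP [NP [NP [Det a] [N diagram]] [PP [P from] [NP [Det some] [N grammar]]]] [RelC [Rel who] [VP [V found]]]]]]]
[S [NP [Det some] [N paper]] [VP [V observed] [NP [NP [Det this] [N garden]] [Conj and] [NP [NP [Det a] [N diagram]] [PP [P from] [NP [NP [Det some] [N grammar]] [RelC [Rel who] [VP [V found]]]]]]]]]
The trees differ in how a recursive rule is bracketed over the same span.

6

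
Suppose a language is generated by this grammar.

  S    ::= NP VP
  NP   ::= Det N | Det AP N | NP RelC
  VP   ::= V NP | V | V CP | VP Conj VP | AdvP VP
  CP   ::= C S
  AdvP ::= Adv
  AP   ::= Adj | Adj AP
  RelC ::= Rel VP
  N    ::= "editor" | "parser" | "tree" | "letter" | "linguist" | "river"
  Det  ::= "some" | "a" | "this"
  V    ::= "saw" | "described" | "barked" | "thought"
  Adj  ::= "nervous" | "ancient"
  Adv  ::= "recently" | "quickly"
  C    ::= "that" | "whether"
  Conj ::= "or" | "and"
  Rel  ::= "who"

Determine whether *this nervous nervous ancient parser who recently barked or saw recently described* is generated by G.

[S [NP [NP [Det this] [AP [Adj nervous] [AP [Adj nervous] [AP [Adj ancient]]]] [N parser]] [RelC [Rel who] [VP [VP [AdvP [Adv recently]] [VP [V barked]]] [Conj or] [VP [V saw]]]]] [VP [AdvP [Adv recently]] [VP [V described]]]]
Each bracket corresponds to one application of a listed rule, so the string is derivable from S.

Grammatical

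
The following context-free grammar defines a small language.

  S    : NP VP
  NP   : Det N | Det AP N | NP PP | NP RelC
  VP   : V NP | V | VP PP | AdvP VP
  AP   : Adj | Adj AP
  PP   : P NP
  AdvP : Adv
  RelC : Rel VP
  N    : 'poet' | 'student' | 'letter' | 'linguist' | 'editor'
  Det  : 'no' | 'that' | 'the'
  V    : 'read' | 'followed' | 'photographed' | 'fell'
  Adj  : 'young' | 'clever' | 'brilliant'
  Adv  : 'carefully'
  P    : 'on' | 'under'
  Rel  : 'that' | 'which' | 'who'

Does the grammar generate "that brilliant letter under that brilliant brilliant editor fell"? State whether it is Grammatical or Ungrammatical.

Grammatical

S
  NP
    NP
      Det: that
      AP
        Adj: brilliant
      N: letter
    PP
      P: under
      NP
        Det: that
        AP
          Adj: brilliant
          AP
            Adj: brilliant
        N: editor
  VP
    V: fell
Every word is introduced by a lexical rule and the phrasal rules combine the resulting categories into a single S.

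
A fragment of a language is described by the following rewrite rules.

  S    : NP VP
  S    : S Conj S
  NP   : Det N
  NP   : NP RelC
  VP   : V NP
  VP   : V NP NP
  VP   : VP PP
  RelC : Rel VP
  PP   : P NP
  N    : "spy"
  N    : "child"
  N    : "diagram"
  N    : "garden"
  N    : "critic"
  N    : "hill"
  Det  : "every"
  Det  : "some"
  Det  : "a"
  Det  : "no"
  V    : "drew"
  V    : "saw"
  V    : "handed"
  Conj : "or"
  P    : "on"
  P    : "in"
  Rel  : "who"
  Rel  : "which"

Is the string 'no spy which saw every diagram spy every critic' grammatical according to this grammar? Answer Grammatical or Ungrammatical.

An N word can never sit immediately before an N word in any string this grammar generates, so the substring 'diagram spy' rules out a derivation.

Ungrammatical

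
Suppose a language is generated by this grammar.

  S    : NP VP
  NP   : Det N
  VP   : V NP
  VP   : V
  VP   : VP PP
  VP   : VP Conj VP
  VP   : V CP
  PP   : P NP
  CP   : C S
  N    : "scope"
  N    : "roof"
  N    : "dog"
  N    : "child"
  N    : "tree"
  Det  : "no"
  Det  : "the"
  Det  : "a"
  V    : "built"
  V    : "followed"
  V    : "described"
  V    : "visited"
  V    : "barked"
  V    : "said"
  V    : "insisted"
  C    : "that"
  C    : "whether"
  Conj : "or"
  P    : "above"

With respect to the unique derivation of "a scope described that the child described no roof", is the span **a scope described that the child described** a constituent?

No

[S [NP [Det a] [N scope]] [VP [V described] [CP [C that] [S [NP [Det the] [N child]] [VP [V described] [NP [Det no] [N roof]]]]]]]
The smallest constituent containing 'a scope described that the child described' is the S spanning 'a scope described that the child described no roof'; no single node in the tree dominates exactly the given words.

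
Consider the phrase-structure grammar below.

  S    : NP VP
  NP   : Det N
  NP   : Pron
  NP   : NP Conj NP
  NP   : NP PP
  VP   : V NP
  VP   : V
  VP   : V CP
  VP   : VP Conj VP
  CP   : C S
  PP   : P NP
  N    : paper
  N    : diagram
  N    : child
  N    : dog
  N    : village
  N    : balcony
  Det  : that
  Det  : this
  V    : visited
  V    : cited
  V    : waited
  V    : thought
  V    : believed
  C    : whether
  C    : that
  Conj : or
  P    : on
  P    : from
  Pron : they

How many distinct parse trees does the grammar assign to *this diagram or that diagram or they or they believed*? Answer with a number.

Two of the 5 distinct bracketings:
[S [NP [NP [Det this] [N diagram]] [Conj or] [NP [NP [Det that] [N diagram]] [Conj or] [NP [NP [Pron they]] [Conj or] [NP [Pron they]]]]] [VP [V believed]]]
[S [NP [NP [Det this] [N diagram]] [Conj or] [NP [NP [NP [Det that] [N diagram]] [Conj or] [NP [Pron they]]] [Conj or] [NP [Pron they]]]] [VP [V believed]]]
The trees differ in how a recursive rule is bracketed over the same span.

5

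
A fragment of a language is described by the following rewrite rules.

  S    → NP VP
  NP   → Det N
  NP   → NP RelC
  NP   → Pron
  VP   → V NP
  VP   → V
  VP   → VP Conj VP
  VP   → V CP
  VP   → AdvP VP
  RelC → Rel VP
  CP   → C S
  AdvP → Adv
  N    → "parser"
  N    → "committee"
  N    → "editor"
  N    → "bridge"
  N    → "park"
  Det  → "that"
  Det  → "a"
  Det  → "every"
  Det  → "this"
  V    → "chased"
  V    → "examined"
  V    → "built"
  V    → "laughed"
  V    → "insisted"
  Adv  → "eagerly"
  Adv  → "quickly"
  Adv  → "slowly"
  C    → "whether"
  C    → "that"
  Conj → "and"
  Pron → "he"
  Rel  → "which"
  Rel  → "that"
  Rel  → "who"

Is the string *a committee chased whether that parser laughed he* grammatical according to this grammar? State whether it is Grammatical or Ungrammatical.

Grammatical

[S [NP [Det a] [N committee]] [VP [V chased] [CP [C whether] [S [NP [Det that] [N parser]] [VP [V laughed] [NP [Pron he]]]]]]]
The bracketing above is licensed at every node by one of the given productions, with S at the root.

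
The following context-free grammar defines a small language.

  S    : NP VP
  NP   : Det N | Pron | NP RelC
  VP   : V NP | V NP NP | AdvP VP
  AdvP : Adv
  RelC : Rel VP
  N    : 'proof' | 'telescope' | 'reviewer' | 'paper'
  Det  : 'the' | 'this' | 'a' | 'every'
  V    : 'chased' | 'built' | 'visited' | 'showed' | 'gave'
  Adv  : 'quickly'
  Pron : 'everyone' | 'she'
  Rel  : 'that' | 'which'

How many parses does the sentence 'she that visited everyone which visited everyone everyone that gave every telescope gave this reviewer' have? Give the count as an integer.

Two of the 7 distinct bracketings:
[S [NP [NP [Pron she]] [RelC [Rel that] [VP [V visited] [NP [NP [Pron everyone]] [RelC [Rel which] [VP [V visited] [NP [Pron everyone]] [NP [NP [Pron everyone]] [RelC [Rel that] [VP [V gave] [NP [Det every] [N telescope]]]]]]]]]]] [VP [V gave] [NP [Det this] [N reviewer]]]]
[S [NP [NP [Pron she]] [RelC [Rel that] [VP [V visited] [NP [NP [NP [Pron everyone]] [RelC [Rel which] [VP [V visited] [NP [Pron everyone]] [NP [Pron everyone]]]]] [RelC [Rel that] [VP [V gave] [NP [Det every] [N telescope]]]]]]]] [VP [V gave] [NP [Det this] [N reviewer]]]]
The trees differ in how a recursive rule is bracketed over the same span.

7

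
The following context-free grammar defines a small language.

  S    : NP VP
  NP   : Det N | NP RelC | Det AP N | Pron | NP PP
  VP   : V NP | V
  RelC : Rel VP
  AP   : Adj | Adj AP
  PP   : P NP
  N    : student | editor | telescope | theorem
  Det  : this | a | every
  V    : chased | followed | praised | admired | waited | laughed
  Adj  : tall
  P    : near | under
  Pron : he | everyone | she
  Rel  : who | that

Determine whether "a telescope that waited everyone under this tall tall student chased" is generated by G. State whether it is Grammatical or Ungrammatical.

S
  NP
    NP
      Det: a
      N: telescope
    RelC
      Rel: that
      VP
        V: waited
        NP
          NP
            Pron: everyone
          PP
            P: under
            NP
              Det: this
              AP
                Adj: tall
                AP
                  Adj: tall
              N: student
  VP
    V: chased
Every word is introduced by a lexical rule and the phrasal rules combine the resulting categories into a single S.

Grammatical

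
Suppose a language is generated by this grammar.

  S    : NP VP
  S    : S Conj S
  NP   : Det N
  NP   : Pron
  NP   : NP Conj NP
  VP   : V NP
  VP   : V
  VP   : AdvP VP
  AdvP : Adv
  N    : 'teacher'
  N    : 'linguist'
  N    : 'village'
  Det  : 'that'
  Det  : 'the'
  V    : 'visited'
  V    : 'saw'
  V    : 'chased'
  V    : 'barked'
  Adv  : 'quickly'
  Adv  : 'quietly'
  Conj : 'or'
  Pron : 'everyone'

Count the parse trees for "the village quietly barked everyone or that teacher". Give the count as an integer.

[S [NP [Det the] [N village]] [VP [AdvP [Adv quietly]] [VP [V barked] [NP [NP [Pron everyone]] [Conj or] [NP [Det that] [N teacher]]]]]]
No rule offers an alternative attachment or grouping for any span, so this is the only derivation.

1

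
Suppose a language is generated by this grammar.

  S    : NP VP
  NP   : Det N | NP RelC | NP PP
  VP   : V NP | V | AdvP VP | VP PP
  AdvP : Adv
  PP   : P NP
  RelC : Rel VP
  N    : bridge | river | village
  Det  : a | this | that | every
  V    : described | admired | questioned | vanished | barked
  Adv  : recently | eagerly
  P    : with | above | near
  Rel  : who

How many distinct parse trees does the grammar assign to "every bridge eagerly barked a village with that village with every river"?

Two of the 9 distinct bracketings:
[S [NP [Det every] [N bridge]] [VP [AdvP [Adv eagerly]] [VP [V barked] [NP [NP [Det a] [N village]] [PP [P with] [NP [NP [Det that] [N village]] [PP [P with] [NP [Det every] [N river]]]]]]]]]
[S [NP [Det every] [N bridge]] [VP [AdvP [Adv eagerly]] [VP [V barked] [NP [NP [NP [Det a] [N village]] [PP [P with] [NP [Det that] [N village]]]] [PP [P with] [NP [Det every] [N river]]]]]]]
The trees differ in how a recursive rule is bracketed over the same span.

9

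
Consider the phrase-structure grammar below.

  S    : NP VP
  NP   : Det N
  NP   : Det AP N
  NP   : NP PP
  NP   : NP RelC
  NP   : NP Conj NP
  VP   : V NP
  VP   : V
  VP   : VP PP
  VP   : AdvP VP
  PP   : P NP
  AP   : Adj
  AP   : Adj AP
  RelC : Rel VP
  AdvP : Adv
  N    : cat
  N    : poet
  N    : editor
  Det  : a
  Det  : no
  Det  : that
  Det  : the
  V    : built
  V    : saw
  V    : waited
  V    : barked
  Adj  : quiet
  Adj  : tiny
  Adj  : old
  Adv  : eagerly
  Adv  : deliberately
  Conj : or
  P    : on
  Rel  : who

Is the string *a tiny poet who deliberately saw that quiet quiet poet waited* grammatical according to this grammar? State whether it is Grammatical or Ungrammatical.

Grammatical

S
  NP
    NP
      Det: a
      AP
        Adj: tiny
      N: poet
    RelC
      Rel: who
      VP
        AdvP
          Adv: deliberately
        VP
          V: saw
          NP
            Det: that
            AP
              Adj: quiet
              AP
                Adj: quiet
            N: poet
  VP
    V: waited
Each bracket corresponds to one application of a listed rule, so the string is derivable from S.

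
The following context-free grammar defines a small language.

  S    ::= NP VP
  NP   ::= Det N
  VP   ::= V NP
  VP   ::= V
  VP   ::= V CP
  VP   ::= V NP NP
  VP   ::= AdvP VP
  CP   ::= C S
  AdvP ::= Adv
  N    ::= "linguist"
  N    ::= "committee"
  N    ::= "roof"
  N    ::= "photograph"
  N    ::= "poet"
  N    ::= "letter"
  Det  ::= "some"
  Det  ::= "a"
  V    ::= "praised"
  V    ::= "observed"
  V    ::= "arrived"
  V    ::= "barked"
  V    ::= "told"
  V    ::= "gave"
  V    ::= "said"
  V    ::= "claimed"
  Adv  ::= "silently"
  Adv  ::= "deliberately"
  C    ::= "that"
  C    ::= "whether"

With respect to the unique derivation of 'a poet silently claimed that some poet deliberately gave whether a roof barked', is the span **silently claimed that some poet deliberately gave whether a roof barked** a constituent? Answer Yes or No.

Yes

[S [NP [Det a] [N poet]] [VP [AdvP [Adv silently]] [VP [V claimed] [CP [C that] [S [NP [Det some] [N poet]] [VP [AdvP [Adv deliberately]] [VP [V gave] [CP [C whether] [S [NP [Det a] [N roof]] [VP [V barked]]]]]]]]]]]
The words 'silently claimed that some poet deliberately gave whether a roof barked' are exhaustively dominated by a single VP node (built by VP → AdvP VP), so they form a constituent.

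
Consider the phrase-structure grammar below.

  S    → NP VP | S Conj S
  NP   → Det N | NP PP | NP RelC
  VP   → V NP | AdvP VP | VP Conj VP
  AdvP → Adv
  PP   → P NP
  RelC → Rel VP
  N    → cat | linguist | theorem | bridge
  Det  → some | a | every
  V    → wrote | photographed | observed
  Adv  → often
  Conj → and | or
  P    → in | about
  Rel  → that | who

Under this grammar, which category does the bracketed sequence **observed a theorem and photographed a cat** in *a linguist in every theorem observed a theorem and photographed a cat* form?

[S [NP [NP [Det a] [N linguist]] [PP [P in] [NP [Det every] [N theorem]]]] [VP [VP [V observed] [NP [Det a] [N theorem]]] [Conj and] [VP [V photographed] [NP [Det a] [N cat]]]]]
The span 'observed a theorem and photographed a cat' is the VP node built by VP → VP Conj VP.

VP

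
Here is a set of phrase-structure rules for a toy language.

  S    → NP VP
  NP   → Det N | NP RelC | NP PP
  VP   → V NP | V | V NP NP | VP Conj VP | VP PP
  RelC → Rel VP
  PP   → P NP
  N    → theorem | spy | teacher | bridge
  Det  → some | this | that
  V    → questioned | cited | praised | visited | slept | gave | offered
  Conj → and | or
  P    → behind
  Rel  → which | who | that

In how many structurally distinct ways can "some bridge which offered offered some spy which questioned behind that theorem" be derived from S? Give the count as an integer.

Two of the 3 distinct bracketings:
[S [NP [NP [Det some] [N bridge]] [RelC [Rel which] [VP [V offered]]]] [VP [V offered] [NP [NP [Det some] [N spy]] [RelC [Rel which] [VP [VP [V questioned]] [PP [P behind] [NP [Det that] [N theorem]]]]]]]]
[S [NP [NP [Det some] [N bridge]] [RelC [Rel which] [VP [V offered]]]] [VP [V offered] [NP [NP [NP [Det some] [N spy]] [RelC [Rel which] [VP [V questioned]]]] [PP [P behind] [NP [Det that] [N theorem]]]]]]
The difference turns on whether NP → NP PP is used at the relevant span, versus an alternative expansion of NP.

3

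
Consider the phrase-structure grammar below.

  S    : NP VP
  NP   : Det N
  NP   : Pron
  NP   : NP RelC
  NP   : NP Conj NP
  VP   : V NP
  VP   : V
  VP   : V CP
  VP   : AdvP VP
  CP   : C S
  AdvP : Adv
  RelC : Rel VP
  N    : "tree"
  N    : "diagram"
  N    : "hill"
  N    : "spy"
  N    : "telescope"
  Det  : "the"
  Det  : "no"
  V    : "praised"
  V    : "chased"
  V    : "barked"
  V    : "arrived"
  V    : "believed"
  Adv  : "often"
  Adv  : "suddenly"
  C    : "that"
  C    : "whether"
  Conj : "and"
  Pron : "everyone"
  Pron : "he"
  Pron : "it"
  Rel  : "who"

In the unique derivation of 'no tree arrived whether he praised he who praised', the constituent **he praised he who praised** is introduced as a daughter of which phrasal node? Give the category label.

CP

S
  NP
    Det: no
    N: tree
  VP
    V: arrived
    CP
      C: whether
      S
        NP
          Pron: he
        VP
          V: praised
          NP
            NP
              Pron: he
            RelC
              Rel: who
              VP
                V: praised
The span 'he praised he who praised' is the S node built by S → NP VP.
Its mother is the CP built by CP → C S.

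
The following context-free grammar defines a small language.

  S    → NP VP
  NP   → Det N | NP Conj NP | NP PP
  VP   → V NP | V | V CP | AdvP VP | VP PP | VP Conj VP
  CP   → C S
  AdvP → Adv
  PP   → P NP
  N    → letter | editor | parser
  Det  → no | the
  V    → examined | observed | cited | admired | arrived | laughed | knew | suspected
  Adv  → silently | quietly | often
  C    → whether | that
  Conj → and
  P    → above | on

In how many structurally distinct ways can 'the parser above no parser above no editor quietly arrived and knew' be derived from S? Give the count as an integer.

Two of the 4 distinct bracketings:
[S [NP [NP [Det the] [N parser]] [PP [P above] [NP [NP [Det no] [N parser]] [PP [P above] [NP [Det no] [N editor]]]]]] [VP [AdvP [Adv quietly]] [VP [VP [V arrived]] [Conj and] [VP [V knew]]]]]
[S [NP [NP [Det the] [N parser]] [PP [P above] [NP [NP [Det no] [N parser]] [PP [P above] [NP [Det no] [N editor]]]]]] [VP [VP [AdvP [Adv quietly]] [VP [V arrived]]] [Conj and] [VP [V knew]]]]
The trees differ in how a recursive rule is bracketed over the same span.

4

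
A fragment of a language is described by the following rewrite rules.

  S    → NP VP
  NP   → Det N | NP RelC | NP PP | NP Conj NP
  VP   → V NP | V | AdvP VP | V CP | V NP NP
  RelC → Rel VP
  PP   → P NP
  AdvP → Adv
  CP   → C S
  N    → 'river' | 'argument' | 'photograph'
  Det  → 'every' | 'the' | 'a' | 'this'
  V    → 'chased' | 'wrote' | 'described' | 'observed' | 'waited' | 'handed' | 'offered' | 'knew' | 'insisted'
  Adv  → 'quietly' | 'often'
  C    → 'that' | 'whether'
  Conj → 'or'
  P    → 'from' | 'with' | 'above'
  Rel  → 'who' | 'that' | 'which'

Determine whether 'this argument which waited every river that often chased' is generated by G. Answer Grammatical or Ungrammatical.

For S → NP VP, every NP-prefix leaves a non-VP remainder: after 'this argument' the remainder is not a VP; after 'this argument which waited' the remainder is not a VP; after 'this argument which waited every river' the remainder is not a VP.

Ungrammatical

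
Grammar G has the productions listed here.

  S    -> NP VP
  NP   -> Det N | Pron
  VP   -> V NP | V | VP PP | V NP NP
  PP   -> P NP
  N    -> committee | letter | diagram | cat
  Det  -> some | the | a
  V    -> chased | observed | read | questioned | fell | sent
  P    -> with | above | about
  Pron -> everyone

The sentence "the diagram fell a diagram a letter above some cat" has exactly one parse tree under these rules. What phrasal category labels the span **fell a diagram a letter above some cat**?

VP

S
  NP
    Det: the
    N: diagram
  VP
    VP
      V: fell
      NP
        Det: a
        N: diagram
      NP
        Det: a
        N: letter
    PP
      P: above
      NP
        Det: some
        N: cat
The span 'fell a diagram a letter above some cat' is the VP node built by VP → VP PP.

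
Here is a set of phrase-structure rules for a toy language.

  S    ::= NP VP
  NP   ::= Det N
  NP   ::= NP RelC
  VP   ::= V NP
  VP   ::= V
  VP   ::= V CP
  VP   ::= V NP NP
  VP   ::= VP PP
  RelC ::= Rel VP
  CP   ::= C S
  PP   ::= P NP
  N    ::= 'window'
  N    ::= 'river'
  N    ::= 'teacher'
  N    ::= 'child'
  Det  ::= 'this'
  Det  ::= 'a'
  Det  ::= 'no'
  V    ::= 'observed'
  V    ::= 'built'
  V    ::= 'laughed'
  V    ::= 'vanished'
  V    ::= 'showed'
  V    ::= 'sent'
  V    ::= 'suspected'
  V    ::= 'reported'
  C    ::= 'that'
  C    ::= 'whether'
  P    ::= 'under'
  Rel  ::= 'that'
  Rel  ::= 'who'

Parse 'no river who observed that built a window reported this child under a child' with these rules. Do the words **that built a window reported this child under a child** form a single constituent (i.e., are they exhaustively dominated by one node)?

No

[S [NP [NP [NP [Det no] [N river]] [RelC [Rel who] [VP [V observed]]]] [RelC [Rel that] [VP [V built] [NP [Det a] [N window]]]]] [VP [VP [V reported] [NP [Det this] [N child]]] [PP [P under] [NP [Det a] [N child]]]]]
The smallest constituent containing 'that built a window reported this child under a child' is the S spanning 'no river who observed that built a window reported this child under a child'; no single node in the tree dominates exactly the given words.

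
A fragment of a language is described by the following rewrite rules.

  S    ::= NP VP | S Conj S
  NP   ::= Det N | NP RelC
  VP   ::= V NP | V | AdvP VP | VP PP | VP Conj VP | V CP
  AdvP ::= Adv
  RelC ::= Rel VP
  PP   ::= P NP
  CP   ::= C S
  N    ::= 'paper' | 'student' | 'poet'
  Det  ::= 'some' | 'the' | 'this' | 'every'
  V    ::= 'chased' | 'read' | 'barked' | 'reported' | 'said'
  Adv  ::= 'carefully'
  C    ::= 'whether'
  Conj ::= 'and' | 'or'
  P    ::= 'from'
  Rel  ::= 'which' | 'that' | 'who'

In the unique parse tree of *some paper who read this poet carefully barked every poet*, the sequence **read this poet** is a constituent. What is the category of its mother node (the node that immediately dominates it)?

RelC

S
  NP
    NP
      Det: some
      N: paper
    RelC
      Rel: who
      VP
        V: read
        NP
          Det: this
          N: poet
  VP
    AdvP
      Adv: carefully
    VP
      V: barked
      NP
        Det: every
        N: poet
The span 'read this poet' is the VP node built by VP → V NP.
Its mother is the RelC built by RelC → Rel VP.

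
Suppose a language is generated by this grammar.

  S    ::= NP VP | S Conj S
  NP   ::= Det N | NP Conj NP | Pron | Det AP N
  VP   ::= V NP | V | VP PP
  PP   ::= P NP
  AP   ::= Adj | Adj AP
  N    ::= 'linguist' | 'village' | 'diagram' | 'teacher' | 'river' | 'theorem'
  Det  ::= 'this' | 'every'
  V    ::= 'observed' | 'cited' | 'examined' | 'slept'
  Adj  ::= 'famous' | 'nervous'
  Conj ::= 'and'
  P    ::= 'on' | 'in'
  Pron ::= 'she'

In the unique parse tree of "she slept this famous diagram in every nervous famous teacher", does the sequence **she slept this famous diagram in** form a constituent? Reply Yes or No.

[S [NP [Pron she]] [VP [VP [V slept] [NP [Det this] [AP [Adj famous]] [N diagram]]] [PP [P in] [NP [Det every] [AP [Adj nervous] [AP [Adj famous]]] [N teacher]]]]]
The smallest constituent containing 'she slept this famous diagram in' is the S spanning 'she slept this famous diagram in every nervous famous teacher'; no single node in the tree dominates exactly the given words.

No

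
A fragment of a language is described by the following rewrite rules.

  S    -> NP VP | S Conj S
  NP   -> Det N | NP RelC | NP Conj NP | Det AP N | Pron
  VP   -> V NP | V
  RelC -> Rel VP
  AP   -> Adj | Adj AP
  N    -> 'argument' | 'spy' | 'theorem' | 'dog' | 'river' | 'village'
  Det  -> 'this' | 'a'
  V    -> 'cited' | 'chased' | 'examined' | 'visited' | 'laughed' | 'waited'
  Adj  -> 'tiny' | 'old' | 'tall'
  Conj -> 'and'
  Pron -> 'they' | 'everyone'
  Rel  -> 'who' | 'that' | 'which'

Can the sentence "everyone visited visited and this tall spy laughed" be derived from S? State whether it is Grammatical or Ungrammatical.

Ungrammatical

For S → NP VP, the only prefix that parses as NP is 'everyone', but the remainder 'visited visited and this tall spy laughed' is not a VP under these rules. The alternative S rule S → S Conj S likewise has no satisfying split.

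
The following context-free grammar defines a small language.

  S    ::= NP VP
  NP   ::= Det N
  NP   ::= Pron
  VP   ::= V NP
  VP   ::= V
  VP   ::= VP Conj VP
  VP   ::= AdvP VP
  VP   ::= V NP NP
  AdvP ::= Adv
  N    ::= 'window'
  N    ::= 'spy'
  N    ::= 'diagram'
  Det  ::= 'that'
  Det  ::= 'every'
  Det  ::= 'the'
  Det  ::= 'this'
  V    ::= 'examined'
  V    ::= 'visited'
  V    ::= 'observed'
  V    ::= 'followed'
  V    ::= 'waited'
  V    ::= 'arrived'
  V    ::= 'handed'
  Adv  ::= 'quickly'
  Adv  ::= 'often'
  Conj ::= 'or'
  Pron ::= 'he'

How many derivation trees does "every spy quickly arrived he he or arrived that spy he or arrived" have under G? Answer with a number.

Two of the 5 distinct bracketings:
[S [NP [Det every] [N spy]] [VP [VP [AdvP [Adv quickly]] [VP [V arrived] [NP [Pron he]] [NP [Pron he]]]] [Conj or] [VP [VP [V arrived] [NP [Det that] [N spy]] [NP [Pron he]]] [Conj or] [VP [V arrived]]]]]
[S [NP [Det every] [N spy]] [VP [VP [VP [AdvP [Adv quickly]] [VP [V arrived] [NP [Pron he]] [NP [Pron he]]]] [Conj or] [VP [V arrived] [NP [Det that] [N spy]] [NP [Pron he]]]] [Conj or] [VP [V arrived]]]]
The trees differ in how a recursive rule is bracketed over the same span.

5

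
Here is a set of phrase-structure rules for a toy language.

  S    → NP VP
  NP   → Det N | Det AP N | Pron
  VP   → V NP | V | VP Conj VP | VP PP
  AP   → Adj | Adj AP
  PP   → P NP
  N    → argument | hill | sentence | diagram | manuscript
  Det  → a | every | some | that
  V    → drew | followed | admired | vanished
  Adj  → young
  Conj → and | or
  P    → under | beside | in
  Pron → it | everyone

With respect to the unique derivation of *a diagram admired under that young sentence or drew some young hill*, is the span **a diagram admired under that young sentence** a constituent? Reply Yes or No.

No

[S [NP [Det a] [N diagram]] [VP [VP [VP [V admired]] [PP [P under] [NP [Det that] [AP [Adj young]] [N sentence]]]] [Conj or] [VP [V drew] [NP [Det some] [AP [Adj young]] [N hill]]]]]
The smallest constituent containing 'a diagram admired under that young sentence' is the S spanning 'a diagram admired under that young sentence or drew some young hill'; no single node in the tree dominates exactly the given words.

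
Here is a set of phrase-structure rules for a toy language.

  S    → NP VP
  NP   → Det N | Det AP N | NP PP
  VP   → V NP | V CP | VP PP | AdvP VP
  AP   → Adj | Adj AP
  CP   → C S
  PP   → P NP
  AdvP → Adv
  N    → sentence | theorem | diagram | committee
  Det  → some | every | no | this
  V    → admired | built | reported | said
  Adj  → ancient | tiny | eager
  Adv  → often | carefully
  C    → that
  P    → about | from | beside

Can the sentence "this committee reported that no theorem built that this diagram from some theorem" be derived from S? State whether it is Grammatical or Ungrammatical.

For S → NP VP, the only prefix that parses as NP is 'this committee', but the remainder 'reported that no theorem built that this diagram from some theorem' is not a VP under these rules.

Ungrammatical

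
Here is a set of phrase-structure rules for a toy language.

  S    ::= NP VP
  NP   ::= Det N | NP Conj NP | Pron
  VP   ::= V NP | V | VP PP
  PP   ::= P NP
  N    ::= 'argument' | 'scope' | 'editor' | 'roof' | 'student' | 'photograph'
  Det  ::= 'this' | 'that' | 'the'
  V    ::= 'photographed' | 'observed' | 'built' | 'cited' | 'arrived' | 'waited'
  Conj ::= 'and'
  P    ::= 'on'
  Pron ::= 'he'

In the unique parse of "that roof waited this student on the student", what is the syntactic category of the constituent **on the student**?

S
  NP
    Det: that
    N: roof
  VP
    VP
      V: waited
      NP
        Det: this
        N: student
    PP
      P: on
      NP
        Det: the
        N: student
The span 'on the student' is the PP node built by PP → P NP.

PP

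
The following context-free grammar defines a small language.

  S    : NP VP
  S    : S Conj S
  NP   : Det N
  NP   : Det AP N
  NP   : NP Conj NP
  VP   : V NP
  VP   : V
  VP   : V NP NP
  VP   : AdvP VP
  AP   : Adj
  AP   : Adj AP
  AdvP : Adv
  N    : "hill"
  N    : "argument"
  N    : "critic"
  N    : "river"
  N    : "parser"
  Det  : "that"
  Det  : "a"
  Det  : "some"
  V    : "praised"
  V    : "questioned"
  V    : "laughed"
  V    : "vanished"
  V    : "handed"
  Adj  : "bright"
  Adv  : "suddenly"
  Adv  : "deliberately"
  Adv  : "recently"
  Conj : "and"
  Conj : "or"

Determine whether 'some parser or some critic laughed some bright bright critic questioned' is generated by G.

Ungrammatical

For S → NP VP, every NP-prefix leaves a non-VP remainder: after 'some parser' the remainder is not a VP; after 'some parser or some critic' the remainder is not a VP. The alternative S rule S → S Conj S likewise has no satisfying split.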